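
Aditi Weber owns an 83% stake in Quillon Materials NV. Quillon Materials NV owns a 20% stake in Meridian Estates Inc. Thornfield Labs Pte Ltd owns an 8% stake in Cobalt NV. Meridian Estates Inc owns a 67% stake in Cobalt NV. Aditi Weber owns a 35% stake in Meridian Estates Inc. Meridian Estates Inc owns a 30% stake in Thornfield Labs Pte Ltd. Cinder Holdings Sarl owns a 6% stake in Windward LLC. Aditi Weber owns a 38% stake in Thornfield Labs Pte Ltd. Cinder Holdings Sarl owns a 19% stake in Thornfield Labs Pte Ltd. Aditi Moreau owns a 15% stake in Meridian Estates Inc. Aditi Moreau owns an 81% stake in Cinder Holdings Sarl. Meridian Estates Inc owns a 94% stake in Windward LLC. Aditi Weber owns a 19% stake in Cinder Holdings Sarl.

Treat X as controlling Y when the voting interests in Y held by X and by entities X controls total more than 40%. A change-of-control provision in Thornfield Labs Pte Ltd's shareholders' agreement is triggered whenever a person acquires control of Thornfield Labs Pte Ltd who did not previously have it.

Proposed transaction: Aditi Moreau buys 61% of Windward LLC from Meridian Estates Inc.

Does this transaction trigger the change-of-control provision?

The purchase adds only to Aditi Moreau's holdings (Meridian's stake shrinks), so Aditi Moreau is the only person who could newly come to control Thornfield.
Aditi Moreau holds 81% of Cinder, so Aditi Moreau controls Cinder.
In Thornfield, Aditi Moreau's side holds only 19%, not > 40%.
So before the transaction, Aditi Moreau does not control Thornfield.
After the purchase, Aditi Moreau holds 61% of Windward directly, and Meridian's stake falls to 33%.
Cinder and Aditi Moreau together hold 6% + 61% = 67% of Windward, so Aditi Moreau controls Windward.
After the transaction, Aditi Moreau's side holds 19% of Thornfield, not > 40%, so Aditi Moreau still does not control Thornfield.
No new person acquires control, so the clause is not triggered.

No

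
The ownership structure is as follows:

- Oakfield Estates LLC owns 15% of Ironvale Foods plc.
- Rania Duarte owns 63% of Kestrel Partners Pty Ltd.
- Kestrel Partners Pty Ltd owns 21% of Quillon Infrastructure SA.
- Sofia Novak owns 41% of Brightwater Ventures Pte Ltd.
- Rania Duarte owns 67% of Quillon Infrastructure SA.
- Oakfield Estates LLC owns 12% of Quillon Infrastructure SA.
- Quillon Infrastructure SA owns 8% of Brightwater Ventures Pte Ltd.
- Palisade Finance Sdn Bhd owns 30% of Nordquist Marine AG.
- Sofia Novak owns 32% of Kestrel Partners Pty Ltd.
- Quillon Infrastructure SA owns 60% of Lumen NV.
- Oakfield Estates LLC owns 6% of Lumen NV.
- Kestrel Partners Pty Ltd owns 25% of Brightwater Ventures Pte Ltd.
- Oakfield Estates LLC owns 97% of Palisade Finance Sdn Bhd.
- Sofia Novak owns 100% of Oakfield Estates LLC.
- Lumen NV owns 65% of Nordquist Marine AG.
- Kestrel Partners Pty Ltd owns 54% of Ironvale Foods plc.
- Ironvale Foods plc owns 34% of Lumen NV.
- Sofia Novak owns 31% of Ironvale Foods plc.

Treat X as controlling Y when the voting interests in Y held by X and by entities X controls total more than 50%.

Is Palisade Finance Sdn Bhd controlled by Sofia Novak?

Yes

Sofia holds 100% of Oakfield, so Sofia controls Oakfield.
Oakfield holds 97% of Palisade, so Sofia controls Palisade.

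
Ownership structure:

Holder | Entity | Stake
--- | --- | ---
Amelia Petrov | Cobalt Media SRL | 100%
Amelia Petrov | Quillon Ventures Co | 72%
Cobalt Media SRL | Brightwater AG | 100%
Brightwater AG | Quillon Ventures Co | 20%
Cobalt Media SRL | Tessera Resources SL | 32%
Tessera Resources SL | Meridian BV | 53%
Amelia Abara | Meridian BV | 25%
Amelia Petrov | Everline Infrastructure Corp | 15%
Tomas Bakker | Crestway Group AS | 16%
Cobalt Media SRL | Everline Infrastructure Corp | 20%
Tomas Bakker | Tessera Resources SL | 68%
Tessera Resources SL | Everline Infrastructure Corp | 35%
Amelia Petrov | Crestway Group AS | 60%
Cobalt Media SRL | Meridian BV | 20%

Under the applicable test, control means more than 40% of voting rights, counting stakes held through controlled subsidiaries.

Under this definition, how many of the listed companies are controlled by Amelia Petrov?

4

Amelia Petrov holds 60% of Crestway, so Amelia Petrov controls Crestway.
Amelia Petrov holds 100% of Cobalt, so Amelia Petrov controls Cobalt.
Cobalt holds 100% of Brightwater, so Amelia Petrov controls Brightwater.
Brightwater and Amelia Petrov together hold 20% + 72% = 92% of Quillon, so Amelia Petrov controls Quillon.
No other company's threshold is met.
Amelia Petrov controls 4 companies.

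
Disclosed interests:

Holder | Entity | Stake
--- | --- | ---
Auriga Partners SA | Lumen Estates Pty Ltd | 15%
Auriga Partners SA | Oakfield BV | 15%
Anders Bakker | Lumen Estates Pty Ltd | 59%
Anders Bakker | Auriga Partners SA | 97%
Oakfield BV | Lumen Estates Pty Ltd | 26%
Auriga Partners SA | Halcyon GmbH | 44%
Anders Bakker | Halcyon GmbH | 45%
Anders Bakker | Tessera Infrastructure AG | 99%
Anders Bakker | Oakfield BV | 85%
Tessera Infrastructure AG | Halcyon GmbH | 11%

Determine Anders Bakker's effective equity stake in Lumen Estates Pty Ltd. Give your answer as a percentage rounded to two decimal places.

99.43%

Anders reaches Lumen along 4 paths.
Via Auriga: 97% × 15% = 14.55%.
Direct stake: 59% = 59%.
Via Auriga → Oakfield: 97% × 15% × 26% = 3.783%.
Via Oakfield: 85% × 26% = 22.1%.
Total: 14.55% + 59% + 3.783% + 22.1% = 99.433%.
Rounded: 99.43%.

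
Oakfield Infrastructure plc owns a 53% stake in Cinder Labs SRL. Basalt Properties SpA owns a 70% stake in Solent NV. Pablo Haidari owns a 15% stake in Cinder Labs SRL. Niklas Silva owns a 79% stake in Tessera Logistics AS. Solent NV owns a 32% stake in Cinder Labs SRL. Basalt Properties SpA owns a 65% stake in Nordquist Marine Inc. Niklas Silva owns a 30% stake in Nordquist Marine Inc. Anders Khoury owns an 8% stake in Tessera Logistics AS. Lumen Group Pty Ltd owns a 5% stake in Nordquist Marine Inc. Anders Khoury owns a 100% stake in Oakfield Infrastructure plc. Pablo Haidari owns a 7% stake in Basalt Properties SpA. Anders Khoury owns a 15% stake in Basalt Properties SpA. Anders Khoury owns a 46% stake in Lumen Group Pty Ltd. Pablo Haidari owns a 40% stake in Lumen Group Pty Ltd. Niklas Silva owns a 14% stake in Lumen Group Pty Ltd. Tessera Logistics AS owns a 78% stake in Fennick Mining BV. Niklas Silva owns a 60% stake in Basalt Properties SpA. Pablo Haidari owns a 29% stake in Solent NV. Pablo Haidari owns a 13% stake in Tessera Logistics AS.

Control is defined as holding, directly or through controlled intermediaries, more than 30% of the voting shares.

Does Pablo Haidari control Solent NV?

Pablo holds 40% of Lumen, so Pablo controls Lumen.
In Solent, Pablo's side holds only 29%, not > 30%.
So Pablo does not control Solent.

No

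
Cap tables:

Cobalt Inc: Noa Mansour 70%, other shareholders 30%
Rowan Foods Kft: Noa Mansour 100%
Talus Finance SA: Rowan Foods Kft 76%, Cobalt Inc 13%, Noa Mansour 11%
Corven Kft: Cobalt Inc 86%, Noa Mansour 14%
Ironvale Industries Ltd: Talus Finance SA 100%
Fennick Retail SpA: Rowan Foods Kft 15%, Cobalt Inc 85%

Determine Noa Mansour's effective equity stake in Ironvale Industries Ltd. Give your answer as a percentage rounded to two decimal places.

Noa reaches Ironvale along 3 paths.
Via Rowan → Talus: 100% × 76% × 100% = 76%.
Via Cobalt → Talus: 70% × 13% × 100% = 9.1%.
Via Talus: 11% × 100% = 11%.
Total: 76% + 9.1% + 11% = 96.1%.
Rounded: 96.10%.

96.10%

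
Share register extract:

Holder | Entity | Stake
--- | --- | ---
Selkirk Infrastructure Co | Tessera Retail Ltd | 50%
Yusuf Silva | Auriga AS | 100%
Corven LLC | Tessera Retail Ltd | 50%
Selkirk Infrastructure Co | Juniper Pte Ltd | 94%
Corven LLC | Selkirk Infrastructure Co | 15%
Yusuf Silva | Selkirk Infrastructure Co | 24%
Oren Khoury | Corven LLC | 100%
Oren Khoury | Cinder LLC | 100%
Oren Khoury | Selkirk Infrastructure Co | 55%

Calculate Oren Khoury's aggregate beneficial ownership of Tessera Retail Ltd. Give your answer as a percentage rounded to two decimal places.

Oren reaches Tessera along 3 paths.
Via Corven: 100% × 50% = 50%.
Via Selkirk: 55% × 50% = 27.5%.
Via Corven → Selkirk: 100% × 15% × 50% = 7.5%.
Total: 50% + 27.5% + 7.5% = 85%.
Rounded: 85.00%.

85.00%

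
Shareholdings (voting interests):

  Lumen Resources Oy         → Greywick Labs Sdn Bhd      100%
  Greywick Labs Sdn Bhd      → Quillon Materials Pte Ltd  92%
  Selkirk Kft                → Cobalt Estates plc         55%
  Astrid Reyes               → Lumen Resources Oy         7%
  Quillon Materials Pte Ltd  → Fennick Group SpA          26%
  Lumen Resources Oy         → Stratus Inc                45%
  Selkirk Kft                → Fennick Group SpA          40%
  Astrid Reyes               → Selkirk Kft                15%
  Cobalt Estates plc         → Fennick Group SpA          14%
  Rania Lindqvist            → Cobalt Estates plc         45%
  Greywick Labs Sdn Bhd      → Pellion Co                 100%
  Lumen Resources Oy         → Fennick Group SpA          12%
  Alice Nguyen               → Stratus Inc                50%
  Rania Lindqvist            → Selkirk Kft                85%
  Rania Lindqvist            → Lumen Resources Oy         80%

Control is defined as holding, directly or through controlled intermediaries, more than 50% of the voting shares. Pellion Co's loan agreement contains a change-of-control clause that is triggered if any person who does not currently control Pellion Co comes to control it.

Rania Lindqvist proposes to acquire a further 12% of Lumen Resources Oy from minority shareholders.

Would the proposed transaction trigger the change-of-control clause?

No

The purchase changes only Rania's holdings, so Rania is the only person who could newly come to control Pellion.
Rania holds 80% of Lumen, so Rania controls Lumen.
Lumen holds 100% of Greywick, so Rania controls Greywick.
Greywick holds 100% of Pellion, so Rania controls Pellion.
So Rania already controls Pellion before the transaction.
After the purchase, Rania's direct stake in Lumen rises to 80% + 12% = 92%.
Rania controlled Pellion already, so this is not a new person acquiring control; every other person's position is unchanged or reduced.
No new person acquires control, so the clause is not triggered.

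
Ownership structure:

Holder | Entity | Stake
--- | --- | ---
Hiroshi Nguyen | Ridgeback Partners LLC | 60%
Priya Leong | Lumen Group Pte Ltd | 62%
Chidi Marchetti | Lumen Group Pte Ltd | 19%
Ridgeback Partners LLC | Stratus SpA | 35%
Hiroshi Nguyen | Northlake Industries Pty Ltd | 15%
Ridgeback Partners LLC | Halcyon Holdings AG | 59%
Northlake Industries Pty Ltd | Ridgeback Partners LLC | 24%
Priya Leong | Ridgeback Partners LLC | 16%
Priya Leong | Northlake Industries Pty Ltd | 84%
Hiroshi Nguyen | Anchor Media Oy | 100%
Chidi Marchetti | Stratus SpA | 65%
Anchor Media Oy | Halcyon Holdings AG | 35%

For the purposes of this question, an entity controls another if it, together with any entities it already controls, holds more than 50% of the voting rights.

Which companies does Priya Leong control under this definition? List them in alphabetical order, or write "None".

Lumen Group Pte Ltd, Northlake Industries Pty Ltd

Priya holds 62% of Lumen, so Priya controls Lumen.
Priya holds 84% of Northlake, so Priya controls Northlake.
No other company's threshold is met.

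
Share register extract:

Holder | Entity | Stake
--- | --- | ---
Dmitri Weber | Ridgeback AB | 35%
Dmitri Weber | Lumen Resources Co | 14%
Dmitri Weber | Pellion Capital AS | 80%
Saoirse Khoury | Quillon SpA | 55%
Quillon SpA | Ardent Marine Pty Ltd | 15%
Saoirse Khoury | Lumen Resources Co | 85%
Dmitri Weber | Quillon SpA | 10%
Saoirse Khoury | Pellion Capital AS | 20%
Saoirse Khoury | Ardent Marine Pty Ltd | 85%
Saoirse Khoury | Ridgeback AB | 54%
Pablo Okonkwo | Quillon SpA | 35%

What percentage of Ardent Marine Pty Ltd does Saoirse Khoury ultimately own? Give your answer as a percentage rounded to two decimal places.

93.25%

Saoirse reaches Ardent along 2 paths.
Via Quillon: 55% × 15% = 8.25%.
Direct stake: 85% = 85%.
Total: 8.25% + 85% = 93.25%.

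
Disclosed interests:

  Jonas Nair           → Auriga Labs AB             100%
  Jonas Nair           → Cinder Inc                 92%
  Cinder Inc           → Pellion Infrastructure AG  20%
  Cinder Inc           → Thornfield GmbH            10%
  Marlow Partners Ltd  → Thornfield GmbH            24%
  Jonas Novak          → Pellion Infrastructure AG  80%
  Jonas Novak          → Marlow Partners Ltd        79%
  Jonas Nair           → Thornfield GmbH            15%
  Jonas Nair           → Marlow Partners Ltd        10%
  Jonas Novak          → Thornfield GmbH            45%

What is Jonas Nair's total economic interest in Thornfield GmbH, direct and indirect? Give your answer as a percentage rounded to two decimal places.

26.60%

Jonas Nair reaches Thornfield along 3 paths.
Via Cinder: 92% × 10% = 9.2%.
Direct stake: 15% = 15%.
Via Marlow: 10% × 24% = 2.4%.
Total: 9.2% + 15% + 2.4% = 26.6%.
Rounded: 26.60%.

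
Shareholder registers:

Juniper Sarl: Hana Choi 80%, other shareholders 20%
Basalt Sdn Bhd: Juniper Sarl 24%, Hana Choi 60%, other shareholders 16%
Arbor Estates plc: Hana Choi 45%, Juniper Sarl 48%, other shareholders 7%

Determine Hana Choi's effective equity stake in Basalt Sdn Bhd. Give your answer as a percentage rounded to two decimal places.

Hana reaches Basalt along 2 paths.
Via Juniper: 80% × 24% = 19.2%.
Direct stake: 60% = 60%.
Total: 19.2% + 60% = 79.2%.
Rounded: 79.20%.

79.20%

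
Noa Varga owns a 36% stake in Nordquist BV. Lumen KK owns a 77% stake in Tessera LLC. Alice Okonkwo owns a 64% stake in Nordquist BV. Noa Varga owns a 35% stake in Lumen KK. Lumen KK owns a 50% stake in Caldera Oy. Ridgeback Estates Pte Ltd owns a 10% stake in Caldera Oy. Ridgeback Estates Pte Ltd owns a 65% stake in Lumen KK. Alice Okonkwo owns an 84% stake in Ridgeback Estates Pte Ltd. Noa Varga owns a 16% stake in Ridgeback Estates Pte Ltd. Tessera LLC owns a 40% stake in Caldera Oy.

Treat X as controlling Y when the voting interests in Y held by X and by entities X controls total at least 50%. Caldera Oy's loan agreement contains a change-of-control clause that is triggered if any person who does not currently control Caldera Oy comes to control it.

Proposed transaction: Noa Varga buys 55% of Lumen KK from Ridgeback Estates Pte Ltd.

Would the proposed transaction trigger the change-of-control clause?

Yes

The purchase adds only to Noa's holdings (Ridgeback's stake shrinks), so Noa is the only person who could newly come to control Caldera.
Noa's largest direct stake is 36% in Nordquist, which does not meet the threshold, so Noa controls no company.
Neither Noa nor any entity Noa controls holds any voting interest in Caldera.
So before the transaction, Noa does not control Caldera.
After the purchase, Noa's direct stake in Lumen rises to 35% + 55% = 90%, and Ridgeback's stake falls to 10%.
Noa holds 90% of Lumen, so Noa controls Lumen.
Lumen holds 77% of Tessera, so Noa controls Tessera.
Tessera and Lumen together hold 40% + 50% = 90% of Caldera, so Noa controls Caldera.
Noa did not control Caldera before and does after, so the clause is triggered.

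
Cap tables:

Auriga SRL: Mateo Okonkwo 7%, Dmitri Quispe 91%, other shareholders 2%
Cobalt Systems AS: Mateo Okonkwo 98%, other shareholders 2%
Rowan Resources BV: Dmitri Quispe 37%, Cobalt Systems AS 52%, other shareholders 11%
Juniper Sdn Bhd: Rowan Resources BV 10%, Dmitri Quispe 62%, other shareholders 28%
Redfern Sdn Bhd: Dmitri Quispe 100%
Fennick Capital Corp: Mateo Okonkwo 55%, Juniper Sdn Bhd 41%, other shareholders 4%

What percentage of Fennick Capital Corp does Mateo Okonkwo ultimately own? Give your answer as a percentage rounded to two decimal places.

57.09%

Mateo reaches Fennick along 2 paths.
Direct stake: 55% = 55%.
Via Cobalt → Rowan → Juniper: 98% × 52% × 10% × 41% = 2.08936%.
Total: 55% + 2.08936% = 57.08936%.
Rounded: 57.09%.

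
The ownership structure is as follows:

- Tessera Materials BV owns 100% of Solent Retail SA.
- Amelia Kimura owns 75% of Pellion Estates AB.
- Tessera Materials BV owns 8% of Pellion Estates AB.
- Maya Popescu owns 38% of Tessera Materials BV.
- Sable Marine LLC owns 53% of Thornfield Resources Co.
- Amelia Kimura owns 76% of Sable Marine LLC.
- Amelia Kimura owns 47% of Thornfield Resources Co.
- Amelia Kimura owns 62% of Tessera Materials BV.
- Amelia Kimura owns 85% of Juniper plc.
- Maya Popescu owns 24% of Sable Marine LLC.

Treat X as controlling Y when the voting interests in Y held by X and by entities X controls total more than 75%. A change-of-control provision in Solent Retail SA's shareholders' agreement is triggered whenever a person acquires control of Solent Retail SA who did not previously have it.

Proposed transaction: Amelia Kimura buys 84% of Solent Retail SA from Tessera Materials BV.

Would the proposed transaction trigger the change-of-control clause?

Yes

The purchase adds only to Amelia's holdings (Tessera's stake shrinks), so Amelia is the only person who could newly come to control Solent.
Amelia holds 76% of Sable, so Amelia controls Sable.
Sable and Amelia together hold 53% + 47% = 100% of Thornfield, so Amelia controls Thornfield.
Amelia holds 85% of Juniper, so Amelia controls Juniper.
Neither Amelia nor any entity Amelia controls holds any voting interest in Solent.
So before the transaction, Amelia does not control Solent.
After the purchase, Amelia holds 84% of Solent directly, and Tessera's stake falls to 16%.
Amelia holds 84% of Solent, so Amelia controls Solent.
Amelia did not control Solent before and does after, so the clause is triggered.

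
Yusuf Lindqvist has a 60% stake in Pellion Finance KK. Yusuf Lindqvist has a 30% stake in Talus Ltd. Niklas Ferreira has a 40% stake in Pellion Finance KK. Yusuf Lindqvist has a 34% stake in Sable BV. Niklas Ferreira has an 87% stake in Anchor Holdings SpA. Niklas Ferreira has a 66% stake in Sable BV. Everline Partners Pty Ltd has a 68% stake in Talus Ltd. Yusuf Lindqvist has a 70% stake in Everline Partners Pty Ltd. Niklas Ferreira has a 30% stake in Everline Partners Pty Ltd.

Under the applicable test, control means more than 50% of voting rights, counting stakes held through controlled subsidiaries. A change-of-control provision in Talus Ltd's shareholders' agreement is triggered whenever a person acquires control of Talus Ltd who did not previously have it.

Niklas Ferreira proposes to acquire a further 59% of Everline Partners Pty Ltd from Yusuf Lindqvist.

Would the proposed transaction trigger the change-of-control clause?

Yes

The purchase adds only to Niklas's holdings (Yusuf's stake shrinks), so Niklas is the only person who could newly come to control Talus.
Niklas holds 66% of Sable, so Niklas controls Sable.
Niklas holds 87% of Anchor, so Niklas controls Anchor.
Neither Niklas nor any entity Niklas controls holds any voting interest in Talus.
So before the transaction, Niklas does not control Talus.
After the purchase, Niklas's direct stake in Everline rises to 30% + 59% = 89%, and Yusuf's stake falls to 11%.
Niklas holds 89% of Everline, so Niklas controls Everline.
Everline holds 68% of Talus, so Niklas controls Talus.
Niklas did not control Talus before and does after, so the clause is triggered.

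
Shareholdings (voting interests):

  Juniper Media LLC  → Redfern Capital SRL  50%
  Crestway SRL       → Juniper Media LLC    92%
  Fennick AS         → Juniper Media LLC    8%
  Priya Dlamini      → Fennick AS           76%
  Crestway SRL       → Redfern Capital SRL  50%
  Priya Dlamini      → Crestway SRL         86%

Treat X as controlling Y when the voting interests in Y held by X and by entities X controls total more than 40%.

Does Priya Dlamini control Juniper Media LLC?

Yes

Priya holds 76% of Fennick, so Priya controls Fennick.
Priya holds 86% of Crestway, so Priya controls Crestway.
Fennick and Crestway together hold 8% + 92% = 100% of Juniper, so Priya controls Juniper.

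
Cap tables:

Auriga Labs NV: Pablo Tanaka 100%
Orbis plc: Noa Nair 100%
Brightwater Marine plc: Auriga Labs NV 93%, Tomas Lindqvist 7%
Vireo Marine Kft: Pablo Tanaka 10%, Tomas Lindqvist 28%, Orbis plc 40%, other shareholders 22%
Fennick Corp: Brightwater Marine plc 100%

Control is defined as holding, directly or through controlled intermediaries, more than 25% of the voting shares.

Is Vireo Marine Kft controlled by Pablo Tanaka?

Pablo holds 100% of Auriga, so Pablo controls Auriga.
Auriga holds 93% of Brightwater, so Pablo controls Brightwater.
Brightwater holds 100% of Fennick, so Pablo controls Fennick.
In Vireo, Pablo's side holds only 10%, not > 25%.
So Pablo does not control Vireo.

No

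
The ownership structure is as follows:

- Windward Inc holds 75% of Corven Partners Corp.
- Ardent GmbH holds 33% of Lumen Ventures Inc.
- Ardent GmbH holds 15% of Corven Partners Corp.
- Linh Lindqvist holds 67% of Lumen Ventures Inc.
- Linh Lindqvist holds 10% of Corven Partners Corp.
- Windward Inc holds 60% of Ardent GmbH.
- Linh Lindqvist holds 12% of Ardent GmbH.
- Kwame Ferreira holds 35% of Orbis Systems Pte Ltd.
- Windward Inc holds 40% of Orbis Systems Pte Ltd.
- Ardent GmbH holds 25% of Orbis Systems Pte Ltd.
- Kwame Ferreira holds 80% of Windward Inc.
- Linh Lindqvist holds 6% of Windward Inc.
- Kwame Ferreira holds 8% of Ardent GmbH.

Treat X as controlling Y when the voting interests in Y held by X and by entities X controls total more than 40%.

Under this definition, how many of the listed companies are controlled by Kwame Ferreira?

Kwame holds 80% of Windward, so Kwame controls Windward.
Kwame and Windward together hold 8% + 60% = 68% of Ardent, so Kwame controls Ardent.
Kwame and Ardent and Windward together hold 35% + 25% + 40% = 100% of Orbis, so Kwame controls Orbis.
Ardent and Windward together hold 15% + 75% = 90% of Corven, so Kwame controls Corven.
No other company's threshold is met.
Kwame controls 4 companies.

4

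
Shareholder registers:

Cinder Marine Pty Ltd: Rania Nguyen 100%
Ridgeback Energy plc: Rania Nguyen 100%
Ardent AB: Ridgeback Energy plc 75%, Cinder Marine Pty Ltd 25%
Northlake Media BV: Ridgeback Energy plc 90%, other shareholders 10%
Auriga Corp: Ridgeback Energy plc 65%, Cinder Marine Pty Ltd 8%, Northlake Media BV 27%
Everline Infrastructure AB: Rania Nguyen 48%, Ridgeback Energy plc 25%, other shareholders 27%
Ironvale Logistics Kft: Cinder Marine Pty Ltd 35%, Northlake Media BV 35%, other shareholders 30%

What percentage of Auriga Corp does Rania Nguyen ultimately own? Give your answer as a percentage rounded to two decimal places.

97.30%

Rania reaches Auriga along 3 paths.
Via Ridgeback: 100% × 65% = 65%.
Via Cinder: 100% × 8% = 8%.
Via Ridgeback → Northlake: 100% × 90% × 27% = 24.3%.
Total: 65% + 8% + 24.3% = 97.3%.
Rounded: 97.30%.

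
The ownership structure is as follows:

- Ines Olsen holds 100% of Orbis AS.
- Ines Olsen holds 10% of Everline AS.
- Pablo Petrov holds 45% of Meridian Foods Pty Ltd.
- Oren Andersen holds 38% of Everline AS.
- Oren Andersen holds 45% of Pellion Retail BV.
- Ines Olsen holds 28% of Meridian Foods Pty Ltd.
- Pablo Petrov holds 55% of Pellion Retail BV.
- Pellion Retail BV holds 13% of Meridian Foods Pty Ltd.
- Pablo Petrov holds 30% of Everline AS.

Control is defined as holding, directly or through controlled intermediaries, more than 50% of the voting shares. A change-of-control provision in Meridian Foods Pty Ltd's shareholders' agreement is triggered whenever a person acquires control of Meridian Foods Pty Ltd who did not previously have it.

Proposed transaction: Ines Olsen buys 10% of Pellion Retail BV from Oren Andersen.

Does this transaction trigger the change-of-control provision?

The purchase adds only to Ines's holdings (Oren's stake shrinks), so Ines is the only person who could newly come to control Meridian.
Ines holds 100% of Orbis, so Ines controls Orbis.
In Meridian, Ines's side holds only 28%, not > 50%.
So before the transaction, Ines does not control Meridian.
After the purchase, Ines holds 10% of Pellion directly, and Oren's stake falls to 35%.
Ines's side now holds 10% of Pellion, not > 50%, so Ines still does not control Pellion.
After the transaction, Ines's side holds 28% of Meridian, not > 50%, so Ines still does not control Meridian.
No new person acquires control, so the clause is not triggered.

No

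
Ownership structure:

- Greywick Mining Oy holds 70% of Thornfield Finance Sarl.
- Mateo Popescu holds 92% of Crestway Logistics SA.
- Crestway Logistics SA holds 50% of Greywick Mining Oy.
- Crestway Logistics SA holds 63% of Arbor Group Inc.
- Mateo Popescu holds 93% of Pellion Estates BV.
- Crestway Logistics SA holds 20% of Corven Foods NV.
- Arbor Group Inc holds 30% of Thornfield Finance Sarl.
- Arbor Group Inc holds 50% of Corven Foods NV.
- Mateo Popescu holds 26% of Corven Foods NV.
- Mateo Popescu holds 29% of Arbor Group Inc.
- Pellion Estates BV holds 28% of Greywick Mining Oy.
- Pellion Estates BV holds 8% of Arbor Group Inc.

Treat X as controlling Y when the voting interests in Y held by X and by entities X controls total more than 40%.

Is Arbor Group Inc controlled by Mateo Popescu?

Yes

Mateo holds 92% of Crestway, so Mateo controls Crestway.
Mateo holds 93% of Pellion, so Mateo controls Pellion.
Mateo and Pellion and Crestway together hold 29% + 8% + 63% = 100% of Arbor, so Mateo controls Arbor.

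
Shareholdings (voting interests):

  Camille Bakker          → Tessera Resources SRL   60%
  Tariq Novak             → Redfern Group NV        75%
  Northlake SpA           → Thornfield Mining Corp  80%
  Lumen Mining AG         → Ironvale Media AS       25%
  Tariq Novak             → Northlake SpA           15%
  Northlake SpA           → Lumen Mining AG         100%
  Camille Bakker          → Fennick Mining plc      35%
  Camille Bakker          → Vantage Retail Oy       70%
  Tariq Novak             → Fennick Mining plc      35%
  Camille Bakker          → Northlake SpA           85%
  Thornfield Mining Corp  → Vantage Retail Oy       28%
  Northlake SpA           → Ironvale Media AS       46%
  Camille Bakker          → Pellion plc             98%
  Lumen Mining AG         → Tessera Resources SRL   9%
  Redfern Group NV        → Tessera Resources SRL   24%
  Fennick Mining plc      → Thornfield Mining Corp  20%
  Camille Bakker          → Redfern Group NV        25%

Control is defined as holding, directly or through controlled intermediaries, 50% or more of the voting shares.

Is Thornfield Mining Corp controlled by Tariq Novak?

No

Tariq holds 75% of Redfern, so Tariq controls Redfern.
Neither Tariq nor any entity Tariq controls holds any voting interest in Thornfield.
So Tariq does not control Thornfield.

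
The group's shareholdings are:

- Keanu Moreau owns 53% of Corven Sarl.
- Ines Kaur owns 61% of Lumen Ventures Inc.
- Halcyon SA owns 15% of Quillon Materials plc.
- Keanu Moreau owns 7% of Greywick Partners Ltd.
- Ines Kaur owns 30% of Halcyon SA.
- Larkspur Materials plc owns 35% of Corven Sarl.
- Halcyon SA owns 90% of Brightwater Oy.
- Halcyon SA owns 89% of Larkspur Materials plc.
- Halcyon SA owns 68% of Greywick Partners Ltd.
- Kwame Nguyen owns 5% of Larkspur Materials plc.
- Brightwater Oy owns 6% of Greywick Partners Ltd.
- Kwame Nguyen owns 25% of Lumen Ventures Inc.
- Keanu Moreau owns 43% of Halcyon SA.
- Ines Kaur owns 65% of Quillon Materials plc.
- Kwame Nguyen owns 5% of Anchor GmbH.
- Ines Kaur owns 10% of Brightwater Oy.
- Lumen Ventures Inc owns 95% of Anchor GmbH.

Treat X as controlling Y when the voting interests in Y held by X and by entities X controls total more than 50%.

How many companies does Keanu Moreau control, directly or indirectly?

1

Keanu holds 53% of Corven, so Keanu controls Corven.
No other company's threshold is met.
Keanu controls 1 company.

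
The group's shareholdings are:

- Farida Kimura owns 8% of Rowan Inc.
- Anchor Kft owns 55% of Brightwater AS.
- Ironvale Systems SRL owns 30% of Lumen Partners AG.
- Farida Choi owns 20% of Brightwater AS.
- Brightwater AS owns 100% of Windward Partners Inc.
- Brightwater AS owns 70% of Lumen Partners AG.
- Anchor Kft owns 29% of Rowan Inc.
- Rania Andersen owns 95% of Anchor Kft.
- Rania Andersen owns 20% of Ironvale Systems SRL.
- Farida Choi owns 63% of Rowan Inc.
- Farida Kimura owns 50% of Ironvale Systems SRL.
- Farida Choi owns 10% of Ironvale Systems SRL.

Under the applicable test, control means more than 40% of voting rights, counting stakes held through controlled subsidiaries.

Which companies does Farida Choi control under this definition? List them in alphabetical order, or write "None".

Farida Choi holds 63% of Rowan, so Farida Choi controls Rowan.
No other company's threshold is met.

Rowan Inc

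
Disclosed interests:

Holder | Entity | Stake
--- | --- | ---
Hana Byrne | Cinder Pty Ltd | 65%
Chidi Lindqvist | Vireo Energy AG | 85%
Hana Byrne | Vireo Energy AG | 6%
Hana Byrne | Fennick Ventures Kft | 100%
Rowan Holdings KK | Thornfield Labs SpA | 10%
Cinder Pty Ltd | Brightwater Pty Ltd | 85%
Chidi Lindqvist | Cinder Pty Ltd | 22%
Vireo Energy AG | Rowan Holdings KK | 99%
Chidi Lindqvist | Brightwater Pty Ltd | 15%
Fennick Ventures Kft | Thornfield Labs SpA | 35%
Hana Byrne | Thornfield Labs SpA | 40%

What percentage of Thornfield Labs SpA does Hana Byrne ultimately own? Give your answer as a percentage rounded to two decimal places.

Hana reaches Thornfield along 3 paths.
Via Fennick: 100% × 35% = 35%.
Direct stake: 40% = 40%.
Via Vireo → Rowan: 6% × 99% × 10% = 0.594%.
Total: 35% + 40% + 0.594% = 75.594%.
Rounded: 75.59%.

75.59%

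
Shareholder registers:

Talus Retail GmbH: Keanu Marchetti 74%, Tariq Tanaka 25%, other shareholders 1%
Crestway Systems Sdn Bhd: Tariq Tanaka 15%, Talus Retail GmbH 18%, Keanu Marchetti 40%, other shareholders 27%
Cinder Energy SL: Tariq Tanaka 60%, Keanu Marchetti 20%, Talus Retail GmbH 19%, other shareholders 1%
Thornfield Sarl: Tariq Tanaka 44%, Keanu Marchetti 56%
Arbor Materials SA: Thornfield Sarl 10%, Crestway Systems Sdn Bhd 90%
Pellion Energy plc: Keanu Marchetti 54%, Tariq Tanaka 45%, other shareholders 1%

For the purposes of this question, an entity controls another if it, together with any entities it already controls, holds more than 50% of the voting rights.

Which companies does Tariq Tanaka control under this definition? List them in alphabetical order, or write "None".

Tariq holds 60% of Cinder, so Tariq controls Cinder.
No other company's threshold is met.

Cinder Energy SL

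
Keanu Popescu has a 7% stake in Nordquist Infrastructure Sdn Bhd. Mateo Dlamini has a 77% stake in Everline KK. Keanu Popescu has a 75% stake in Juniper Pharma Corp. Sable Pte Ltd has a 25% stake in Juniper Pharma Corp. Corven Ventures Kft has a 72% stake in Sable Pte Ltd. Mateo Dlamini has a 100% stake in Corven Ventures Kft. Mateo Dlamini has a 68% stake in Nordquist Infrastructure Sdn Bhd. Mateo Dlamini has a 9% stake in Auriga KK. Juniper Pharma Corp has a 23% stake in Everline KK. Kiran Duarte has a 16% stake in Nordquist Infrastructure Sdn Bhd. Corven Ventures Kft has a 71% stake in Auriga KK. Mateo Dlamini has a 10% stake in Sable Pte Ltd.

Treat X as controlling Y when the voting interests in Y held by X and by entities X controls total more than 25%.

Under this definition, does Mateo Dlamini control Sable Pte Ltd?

Yes

Mateo holds 100% of Corven, so Mateo controls Corven.
Corven and Mateo together hold 72% + 10% = 82% of Sable, so Mateo controls Sable.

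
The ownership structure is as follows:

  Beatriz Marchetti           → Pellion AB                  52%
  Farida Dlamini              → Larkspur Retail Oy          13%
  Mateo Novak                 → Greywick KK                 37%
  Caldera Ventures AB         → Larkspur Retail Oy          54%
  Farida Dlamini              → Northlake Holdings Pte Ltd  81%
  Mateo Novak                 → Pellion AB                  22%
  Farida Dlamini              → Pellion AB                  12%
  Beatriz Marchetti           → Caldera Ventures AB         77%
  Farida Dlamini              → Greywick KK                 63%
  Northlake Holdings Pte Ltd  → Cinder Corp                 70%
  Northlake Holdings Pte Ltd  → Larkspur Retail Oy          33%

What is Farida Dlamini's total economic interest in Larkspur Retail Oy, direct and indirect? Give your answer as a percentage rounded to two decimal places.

Farida reaches Larkspur along 2 paths.
Direct stake: 13% = 13%.
Via Northlake: 81% × 33% = 26.73%.
Total: 13% + 26.73% = 39.73%.

39.73%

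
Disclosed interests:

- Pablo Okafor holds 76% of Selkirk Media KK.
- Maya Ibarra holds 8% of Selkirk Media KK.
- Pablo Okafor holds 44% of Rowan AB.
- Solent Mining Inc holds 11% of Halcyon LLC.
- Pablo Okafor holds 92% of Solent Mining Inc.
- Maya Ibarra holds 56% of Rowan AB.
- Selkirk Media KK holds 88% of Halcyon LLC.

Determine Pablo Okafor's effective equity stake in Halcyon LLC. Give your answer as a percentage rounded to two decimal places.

Pablo reaches Halcyon along 2 paths.
Via Selkirk: 76% × 88% = 66.88%.
Via Solent: 92% × 11% = 10.12%.
Total: 66.88% + 10.12% = 77%.
Rounded: 77.00%.

77.00%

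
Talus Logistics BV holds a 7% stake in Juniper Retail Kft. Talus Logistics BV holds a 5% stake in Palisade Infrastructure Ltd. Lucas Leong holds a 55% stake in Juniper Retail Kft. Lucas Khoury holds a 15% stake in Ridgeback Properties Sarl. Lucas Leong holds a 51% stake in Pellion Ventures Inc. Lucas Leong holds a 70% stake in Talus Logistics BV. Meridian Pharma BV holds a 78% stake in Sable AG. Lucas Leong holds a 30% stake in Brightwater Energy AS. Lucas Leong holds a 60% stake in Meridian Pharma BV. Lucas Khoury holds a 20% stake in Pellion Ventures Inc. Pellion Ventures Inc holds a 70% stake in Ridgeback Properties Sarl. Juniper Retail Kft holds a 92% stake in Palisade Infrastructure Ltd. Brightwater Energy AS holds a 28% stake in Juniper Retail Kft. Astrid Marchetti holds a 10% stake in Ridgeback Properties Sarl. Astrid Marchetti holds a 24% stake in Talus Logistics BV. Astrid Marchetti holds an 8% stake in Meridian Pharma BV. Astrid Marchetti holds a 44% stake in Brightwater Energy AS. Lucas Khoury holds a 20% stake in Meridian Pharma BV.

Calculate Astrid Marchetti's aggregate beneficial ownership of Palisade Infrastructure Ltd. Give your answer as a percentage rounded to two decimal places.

Astrid reaches Palisade along 3 paths.
Via Talus → Juniper: 24% × 7% × 92% = 1.5456%.
Via Brightwater → Juniper: 44% × 28% × 92% = 11.3344%.
Via Talus: 24% × 5% = 1.2%.
Total: 1.5456% + 11.3344% + 1.2% = 14.08%.

14.08%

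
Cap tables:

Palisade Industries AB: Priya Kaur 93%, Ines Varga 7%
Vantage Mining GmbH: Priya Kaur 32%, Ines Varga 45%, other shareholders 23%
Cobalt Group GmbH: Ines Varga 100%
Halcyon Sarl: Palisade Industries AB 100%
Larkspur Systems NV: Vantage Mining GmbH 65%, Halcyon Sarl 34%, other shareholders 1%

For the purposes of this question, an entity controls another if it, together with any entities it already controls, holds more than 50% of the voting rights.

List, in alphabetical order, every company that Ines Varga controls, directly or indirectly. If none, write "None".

Ines holds 100% of Cobalt, so Ines controls Cobalt.
No other company's threshold is met.

Cobalt Group GmbH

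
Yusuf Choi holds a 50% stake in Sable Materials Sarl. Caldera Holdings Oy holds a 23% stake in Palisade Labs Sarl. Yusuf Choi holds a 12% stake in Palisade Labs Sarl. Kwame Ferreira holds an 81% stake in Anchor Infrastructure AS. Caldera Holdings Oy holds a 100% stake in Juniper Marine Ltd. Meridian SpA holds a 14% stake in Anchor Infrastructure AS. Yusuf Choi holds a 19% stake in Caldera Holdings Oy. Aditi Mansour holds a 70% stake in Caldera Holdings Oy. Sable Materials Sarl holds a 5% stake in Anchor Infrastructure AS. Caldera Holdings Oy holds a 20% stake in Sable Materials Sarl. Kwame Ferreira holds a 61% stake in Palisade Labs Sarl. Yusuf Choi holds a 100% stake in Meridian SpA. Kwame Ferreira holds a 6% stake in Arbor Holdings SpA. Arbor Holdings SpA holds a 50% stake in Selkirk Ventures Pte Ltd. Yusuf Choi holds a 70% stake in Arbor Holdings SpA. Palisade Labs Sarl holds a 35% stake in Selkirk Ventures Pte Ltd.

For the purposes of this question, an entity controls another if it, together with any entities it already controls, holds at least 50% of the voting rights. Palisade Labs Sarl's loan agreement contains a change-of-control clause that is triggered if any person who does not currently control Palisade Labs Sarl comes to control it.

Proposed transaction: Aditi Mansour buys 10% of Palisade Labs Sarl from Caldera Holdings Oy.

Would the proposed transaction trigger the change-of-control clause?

The purchase adds only to Aditi's holdings (Caldera's stake shrinks), so Aditi is the only person who could newly come to control Palisade.
Aditi holds 70% of Caldera, so Aditi controls Caldera.
Caldera holds 100% of Juniper, so Aditi controls Juniper.
In Palisade, Aditi's side holds only 23%, not ≥ 50%.
So before the transaction, Aditi does not control Palisade.
After the purchase, Aditi holds 10% of Palisade directly, and Caldera's stake falls to 13%.
After the transaction, Aditi's side holds 13% + 10% = 23% of Palisade, not ≥ 50%, so Aditi still does not control Palisade.
No new person acquires control, so the clause is not triggered.

No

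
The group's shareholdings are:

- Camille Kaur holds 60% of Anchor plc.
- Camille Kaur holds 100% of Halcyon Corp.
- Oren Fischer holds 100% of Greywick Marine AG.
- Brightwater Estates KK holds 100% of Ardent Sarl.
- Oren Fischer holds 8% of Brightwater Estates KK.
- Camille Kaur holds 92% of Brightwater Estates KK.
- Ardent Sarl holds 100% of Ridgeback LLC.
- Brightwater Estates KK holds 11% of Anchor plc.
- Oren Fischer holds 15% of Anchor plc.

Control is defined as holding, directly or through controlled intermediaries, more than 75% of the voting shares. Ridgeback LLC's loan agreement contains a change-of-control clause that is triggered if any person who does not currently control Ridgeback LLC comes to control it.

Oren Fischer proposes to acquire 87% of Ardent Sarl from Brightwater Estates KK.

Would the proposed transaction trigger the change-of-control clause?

The purchase adds only to Oren's holdings (Brightwater's stake shrinks), so Oren is the only person who could newly come to control Ridgeback.
Oren holds 100% of Greywick, so Oren controls Greywick.
Neither Oren nor any entity Oren controls holds any voting interest in Ridgeback.
So before the transaction, Oren does not control Ridgeback.
After the purchase, Oren holds 87% of Ardent directly, and Brightwater's stake falls to 13%.
Oren holds 87% of Ardent, so Oren controls Ardent.
Ardent holds 100% of Ridgeback, so Oren controls Ridgeback.
Oren did not control Ridgeback before and does after, so the clause is triggered.

Yes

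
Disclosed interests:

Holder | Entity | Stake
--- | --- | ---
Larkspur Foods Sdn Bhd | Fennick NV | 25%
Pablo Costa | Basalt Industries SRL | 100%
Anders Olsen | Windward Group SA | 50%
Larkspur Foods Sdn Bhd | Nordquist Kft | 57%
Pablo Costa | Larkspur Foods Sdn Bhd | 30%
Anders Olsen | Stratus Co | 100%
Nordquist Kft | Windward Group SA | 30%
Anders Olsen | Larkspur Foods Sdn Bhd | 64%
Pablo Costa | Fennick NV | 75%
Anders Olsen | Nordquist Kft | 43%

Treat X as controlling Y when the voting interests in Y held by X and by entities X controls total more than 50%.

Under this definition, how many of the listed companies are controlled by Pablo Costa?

2

Pablo holds 75% of Fennick, so Pablo controls Fennick.
Pablo holds 100% of Basalt, so Pablo controls Basalt.
No other company's threshold is met.
Pablo controls 2 companies.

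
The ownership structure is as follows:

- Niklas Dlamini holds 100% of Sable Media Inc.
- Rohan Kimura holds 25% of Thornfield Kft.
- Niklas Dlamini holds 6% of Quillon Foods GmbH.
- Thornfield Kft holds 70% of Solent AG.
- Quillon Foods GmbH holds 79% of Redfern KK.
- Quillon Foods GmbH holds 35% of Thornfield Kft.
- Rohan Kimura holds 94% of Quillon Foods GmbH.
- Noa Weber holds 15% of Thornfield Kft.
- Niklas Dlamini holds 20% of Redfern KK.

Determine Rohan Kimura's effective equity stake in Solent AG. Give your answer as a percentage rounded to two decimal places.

Rohan reaches Solent along 2 paths.
Via Quillon → Thornfield: 94% × 35% × 70% = 23.03%.
Via Thornfield: 25% × 70% = 17.5%.
Total: 23.03% + 17.5% = 40.53%.

40.53%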